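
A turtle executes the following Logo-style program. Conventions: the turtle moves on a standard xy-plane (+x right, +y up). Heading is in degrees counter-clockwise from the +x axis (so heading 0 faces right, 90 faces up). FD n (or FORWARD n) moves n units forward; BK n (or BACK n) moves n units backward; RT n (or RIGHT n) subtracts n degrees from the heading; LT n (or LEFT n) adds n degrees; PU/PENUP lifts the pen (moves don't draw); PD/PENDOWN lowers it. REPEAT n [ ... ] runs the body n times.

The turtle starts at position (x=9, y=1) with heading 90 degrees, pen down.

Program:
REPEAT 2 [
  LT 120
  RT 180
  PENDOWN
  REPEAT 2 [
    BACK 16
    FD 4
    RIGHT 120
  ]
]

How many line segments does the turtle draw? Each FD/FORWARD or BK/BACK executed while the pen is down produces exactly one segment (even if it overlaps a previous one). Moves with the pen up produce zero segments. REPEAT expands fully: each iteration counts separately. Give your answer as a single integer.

Executing turtle program step by step:
Start: pos=(9,1), heading=90, pen down
REPEAT 2 [
  -- iteration 1/2 --
  LT 120: heading 90 -> 210
  RT 180: heading 210 -> 30
  PD: pen down
  REPEAT 2 [
    -- iteration 1/2 --
    BK 16: (9,1) -> (-4.856,-7) [heading=30, draw]
    FD 4: (-4.856,-7) -> (-1.392,-5) [heading=30, draw]
    RT 120: heading 30 -> 270
    -- iteration 2/2 --
    BK 16: (-1.392,-5) -> (-1.392,11) [heading=270, draw]
    FD 4: (-1.392,11) -> (-1.392,7) [heading=270, draw]
    RT 120: heading 270 -> 150
  ]
  -- iteration 2/2 --
  LT 120: heading 150 -> 270
  RT 180: heading 270 -> 90
  PD: pen down
  REPEAT 2 [
    -- iteration 1/2 --
    BK 16: (-1.392,7) -> (-1.392,-9) [heading=90, draw]
    FD 4: (-1.392,-9) -> (-1.392,-5) [heading=90, draw]
    RT 120: heading 90 -> 330
    -- iteration 2/2 --
    BK 16: (-1.392,-5) -> (-15.249,3) [heading=330, draw]
    FD 4: (-15.249,3) -> (-11.785,1) [heading=330, draw]
    RT 120: heading 330 -> 210
  ]
]
Final: pos=(-11.785,1), heading=210, 8 segment(s) drawn
Segments drawn: 8

Answer: 8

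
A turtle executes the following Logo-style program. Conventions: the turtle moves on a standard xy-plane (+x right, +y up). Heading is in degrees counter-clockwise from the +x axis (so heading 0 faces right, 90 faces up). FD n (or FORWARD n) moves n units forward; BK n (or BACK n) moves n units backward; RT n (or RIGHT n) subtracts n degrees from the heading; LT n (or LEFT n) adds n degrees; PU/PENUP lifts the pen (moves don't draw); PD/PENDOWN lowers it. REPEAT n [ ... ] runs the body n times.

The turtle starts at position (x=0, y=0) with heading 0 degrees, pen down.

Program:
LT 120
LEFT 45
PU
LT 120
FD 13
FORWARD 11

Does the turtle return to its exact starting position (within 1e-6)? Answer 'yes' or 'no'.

Answer: no

Derivation:
Executing turtle program step by step:
Start: pos=(0,0), heading=0, pen down
LT 120: heading 0 -> 120
LT 45: heading 120 -> 165
PU: pen up
LT 120: heading 165 -> 285
FD 13: (0,0) -> (3.365,-12.557) [heading=285, move]
FD 11: (3.365,-12.557) -> (6.212,-23.182) [heading=285, move]
Final: pos=(6.212,-23.182), heading=285, 0 segment(s) drawn

Start position: (0, 0)
Final position: (6.212, -23.182)
Distance = 24; >= 1e-6 -> NOT closed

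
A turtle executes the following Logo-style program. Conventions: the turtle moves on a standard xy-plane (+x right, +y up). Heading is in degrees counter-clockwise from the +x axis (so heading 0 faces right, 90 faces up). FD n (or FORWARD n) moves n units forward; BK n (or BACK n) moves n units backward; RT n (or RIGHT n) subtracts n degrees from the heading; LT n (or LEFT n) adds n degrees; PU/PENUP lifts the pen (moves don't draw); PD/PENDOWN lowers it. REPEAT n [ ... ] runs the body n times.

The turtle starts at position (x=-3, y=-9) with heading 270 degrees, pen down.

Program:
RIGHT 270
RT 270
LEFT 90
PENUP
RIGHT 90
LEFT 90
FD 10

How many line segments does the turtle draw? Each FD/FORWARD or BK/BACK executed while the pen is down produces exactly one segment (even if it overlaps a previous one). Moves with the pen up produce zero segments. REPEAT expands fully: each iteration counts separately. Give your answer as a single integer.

Answer: 0

Derivation:
Executing turtle program step by step:
Start: pos=(-3,-9), heading=270, pen down
RT 270: heading 270 -> 0
RT 270: heading 0 -> 90
LT 90: heading 90 -> 180
PU: pen up
RT 90: heading 180 -> 90
LT 90: heading 90 -> 180
FD 10: (-3,-9) -> (-13,-9) [heading=180, move]
Final: pos=(-13,-9), heading=180, 0 segment(s) drawn
Segments drawn: 0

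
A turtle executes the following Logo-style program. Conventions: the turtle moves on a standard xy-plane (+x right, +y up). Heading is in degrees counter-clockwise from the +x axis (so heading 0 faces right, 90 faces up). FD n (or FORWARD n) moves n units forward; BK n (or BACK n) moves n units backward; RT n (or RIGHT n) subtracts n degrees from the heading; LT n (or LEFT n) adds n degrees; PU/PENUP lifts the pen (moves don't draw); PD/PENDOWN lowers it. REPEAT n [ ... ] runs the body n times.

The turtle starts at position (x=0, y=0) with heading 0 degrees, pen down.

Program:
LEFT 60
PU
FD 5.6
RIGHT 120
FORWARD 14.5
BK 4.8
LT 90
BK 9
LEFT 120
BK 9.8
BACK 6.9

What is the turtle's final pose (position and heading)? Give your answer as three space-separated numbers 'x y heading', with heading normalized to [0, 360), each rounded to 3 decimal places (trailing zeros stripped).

Executing turtle program step by step:
Start: pos=(0,0), heading=0, pen down
LT 60: heading 0 -> 60
PU: pen up
FD 5.6: (0,0) -> (2.8,4.85) [heading=60, move]
RT 120: heading 60 -> 300
FD 14.5: (2.8,4.85) -> (10.05,-7.708) [heading=300, move]
BK 4.8: (10.05,-7.708) -> (7.65,-3.551) [heading=300, move]
LT 90: heading 300 -> 30
BK 9: (7.65,-3.551) -> (-0.144,-8.051) [heading=30, move]
LT 120: heading 30 -> 150
BK 9.8: (-0.144,-8.051) -> (8.343,-12.951) [heading=150, move]
BK 6.9: (8.343,-12.951) -> (14.318,-16.401) [heading=150, move]
Final: pos=(14.318,-16.401), heading=150, 0 segment(s) drawn

Answer: 14.318 -16.401 150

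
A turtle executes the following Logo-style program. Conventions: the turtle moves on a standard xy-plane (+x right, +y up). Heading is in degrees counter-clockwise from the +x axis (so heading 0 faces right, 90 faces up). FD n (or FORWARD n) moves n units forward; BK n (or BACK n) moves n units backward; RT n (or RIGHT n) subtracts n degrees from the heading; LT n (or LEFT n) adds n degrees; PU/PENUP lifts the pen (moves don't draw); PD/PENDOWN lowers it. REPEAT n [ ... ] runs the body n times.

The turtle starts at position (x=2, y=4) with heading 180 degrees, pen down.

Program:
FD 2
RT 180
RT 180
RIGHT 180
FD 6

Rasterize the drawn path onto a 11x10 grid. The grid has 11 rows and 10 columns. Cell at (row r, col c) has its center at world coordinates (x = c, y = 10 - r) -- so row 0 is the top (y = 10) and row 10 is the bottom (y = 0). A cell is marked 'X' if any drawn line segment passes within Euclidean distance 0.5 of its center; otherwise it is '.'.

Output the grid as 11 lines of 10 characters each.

Segment 0: (2,4) -> (0,4)
Segment 1: (0,4) -> (6,4)

Answer: ..........
..........
..........
..........
..........
..........
XXXXXXX...
..........
..........
..........
..........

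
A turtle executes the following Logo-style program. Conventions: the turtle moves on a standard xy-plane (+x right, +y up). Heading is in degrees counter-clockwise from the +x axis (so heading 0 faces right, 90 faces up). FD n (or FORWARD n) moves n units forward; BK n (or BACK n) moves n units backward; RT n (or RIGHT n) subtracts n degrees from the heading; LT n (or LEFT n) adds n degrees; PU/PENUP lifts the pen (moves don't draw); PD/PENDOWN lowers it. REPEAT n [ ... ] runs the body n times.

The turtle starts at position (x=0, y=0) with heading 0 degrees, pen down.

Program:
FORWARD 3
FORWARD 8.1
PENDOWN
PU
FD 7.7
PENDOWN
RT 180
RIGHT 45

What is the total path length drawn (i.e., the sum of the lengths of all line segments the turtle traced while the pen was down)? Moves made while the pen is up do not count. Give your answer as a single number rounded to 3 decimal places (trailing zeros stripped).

Answer: 11.1

Derivation:
Executing turtle program step by step:
Start: pos=(0,0), heading=0, pen down
FD 3: (0,0) -> (3,0) [heading=0, draw]
FD 8.1: (3,0) -> (11.1,0) [heading=0, draw]
PD: pen down
PU: pen up
FD 7.7: (11.1,0) -> (18.8,0) [heading=0, move]
PD: pen down
RT 180: heading 0 -> 180
RT 45: heading 180 -> 135
Final: pos=(18.8,0), heading=135, 2 segment(s) drawn

Segment lengths:
  seg 1: (0,0) -> (3,0), length = 3
  seg 2: (3,0) -> (11.1,0), length = 8.1
Total = 11.1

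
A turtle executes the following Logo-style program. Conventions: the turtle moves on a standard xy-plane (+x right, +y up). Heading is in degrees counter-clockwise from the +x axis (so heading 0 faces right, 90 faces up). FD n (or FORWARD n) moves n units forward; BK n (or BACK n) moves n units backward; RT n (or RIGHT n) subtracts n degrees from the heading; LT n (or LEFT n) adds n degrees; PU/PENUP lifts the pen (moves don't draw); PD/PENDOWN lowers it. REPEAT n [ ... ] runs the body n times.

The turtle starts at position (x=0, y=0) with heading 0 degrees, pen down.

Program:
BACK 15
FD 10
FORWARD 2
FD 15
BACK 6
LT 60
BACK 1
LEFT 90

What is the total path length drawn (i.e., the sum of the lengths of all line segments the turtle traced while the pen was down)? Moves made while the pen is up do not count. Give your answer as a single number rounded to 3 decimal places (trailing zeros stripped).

Answer: 49

Derivation:
Executing turtle program step by step:
Start: pos=(0,0), heading=0, pen down
BK 15: (0,0) -> (-15,0) [heading=0, draw]
FD 10: (-15,0) -> (-5,0) [heading=0, draw]
FD 2: (-5,0) -> (-3,0) [heading=0, draw]
FD 15: (-3,0) -> (12,0) [heading=0, draw]
BK 6: (12,0) -> (6,0) [heading=0, draw]
LT 60: heading 0 -> 60
BK 1: (6,0) -> (5.5,-0.866) [heading=60, draw]
LT 90: heading 60 -> 150
Final: pos=(5.5,-0.866), heading=150, 6 segment(s) drawn

Segment lengths:
  seg 1: (0,0) -> (-15,0), length = 15
  seg 2: (-15,0) -> (-5,0), length = 10
  seg 3: (-5,0) -> (-3,0), length = 2
  seg 4: (-3,0) -> (12,0), length = 15
  seg 5: (12,0) -> (6,0), length = 6
  seg 6: (6,0) -> (5.5,-0.866), length = 1
Total = 49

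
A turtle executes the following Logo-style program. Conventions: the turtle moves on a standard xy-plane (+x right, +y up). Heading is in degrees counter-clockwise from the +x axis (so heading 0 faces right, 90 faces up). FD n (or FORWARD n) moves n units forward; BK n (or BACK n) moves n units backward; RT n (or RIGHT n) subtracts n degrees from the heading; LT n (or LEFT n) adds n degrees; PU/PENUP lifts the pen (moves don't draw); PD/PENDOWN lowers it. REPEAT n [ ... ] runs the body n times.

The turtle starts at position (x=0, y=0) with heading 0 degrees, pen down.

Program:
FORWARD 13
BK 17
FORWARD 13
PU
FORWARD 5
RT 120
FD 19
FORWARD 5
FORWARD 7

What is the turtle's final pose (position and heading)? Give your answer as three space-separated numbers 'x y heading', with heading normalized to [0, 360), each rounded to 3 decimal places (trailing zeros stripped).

Executing turtle program step by step:
Start: pos=(0,0), heading=0, pen down
FD 13: (0,0) -> (13,0) [heading=0, draw]
BK 17: (13,0) -> (-4,0) [heading=0, draw]
FD 13: (-4,0) -> (9,0) [heading=0, draw]
PU: pen up
FD 5: (9,0) -> (14,0) [heading=0, move]
RT 120: heading 0 -> 240
FD 19: (14,0) -> (4.5,-16.454) [heading=240, move]
FD 5: (4.5,-16.454) -> (2,-20.785) [heading=240, move]
FD 7: (2,-20.785) -> (-1.5,-26.847) [heading=240, move]
Final: pos=(-1.5,-26.847), heading=240, 3 segment(s) drawn

Answer: -1.5 -26.847 240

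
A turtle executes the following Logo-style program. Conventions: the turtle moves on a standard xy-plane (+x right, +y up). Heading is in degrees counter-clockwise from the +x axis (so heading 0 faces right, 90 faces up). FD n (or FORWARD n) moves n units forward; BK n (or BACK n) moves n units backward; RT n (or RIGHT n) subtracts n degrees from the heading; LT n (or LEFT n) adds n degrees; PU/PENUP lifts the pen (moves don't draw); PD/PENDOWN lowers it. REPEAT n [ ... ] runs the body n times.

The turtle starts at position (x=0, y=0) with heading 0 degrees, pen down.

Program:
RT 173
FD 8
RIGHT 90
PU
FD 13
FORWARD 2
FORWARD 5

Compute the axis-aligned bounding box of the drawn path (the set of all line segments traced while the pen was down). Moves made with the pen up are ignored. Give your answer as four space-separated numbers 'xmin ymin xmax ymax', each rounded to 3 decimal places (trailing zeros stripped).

Answer: -7.94 -0.975 0 0

Derivation:
Executing turtle program step by step:
Start: pos=(0,0), heading=0, pen down
RT 173: heading 0 -> 187
FD 8: (0,0) -> (-7.94,-0.975) [heading=187, draw]
RT 90: heading 187 -> 97
PU: pen up
FD 13: (-7.94,-0.975) -> (-9.525,11.928) [heading=97, move]
FD 2: (-9.525,11.928) -> (-9.768,13.913) [heading=97, move]
FD 5: (-9.768,13.913) -> (-10.378,18.876) [heading=97, move]
Final: pos=(-10.378,18.876), heading=97, 1 segment(s) drawn

Segment endpoints: x in {-7.94, 0}, y in {-0.975, 0}
xmin=-7.94, ymin=-0.975, xmax=0, ymax=0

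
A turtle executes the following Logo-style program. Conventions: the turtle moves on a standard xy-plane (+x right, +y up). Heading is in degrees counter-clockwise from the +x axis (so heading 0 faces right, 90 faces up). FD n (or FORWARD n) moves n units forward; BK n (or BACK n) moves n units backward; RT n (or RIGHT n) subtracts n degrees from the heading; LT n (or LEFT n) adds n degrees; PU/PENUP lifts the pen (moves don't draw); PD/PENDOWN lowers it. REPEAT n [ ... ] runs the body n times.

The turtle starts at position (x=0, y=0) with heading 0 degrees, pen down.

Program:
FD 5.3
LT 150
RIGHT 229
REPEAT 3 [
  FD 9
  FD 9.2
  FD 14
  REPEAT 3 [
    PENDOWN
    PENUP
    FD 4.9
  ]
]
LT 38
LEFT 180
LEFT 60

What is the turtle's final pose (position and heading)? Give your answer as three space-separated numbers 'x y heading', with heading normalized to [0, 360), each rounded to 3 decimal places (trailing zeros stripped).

Executing turtle program step by step:
Start: pos=(0,0), heading=0, pen down
FD 5.3: (0,0) -> (5.3,0) [heading=0, draw]
LT 150: heading 0 -> 150
RT 229: heading 150 -> 281
REPEAT 3 [
  -- iteration 1/3 --
  FD 9: (5.3,0) -> (7.017,-8.835) [heading=281, draw]
  FD 9.2: (7.017,-8.835) -> (8.773,-17.866) [heading=281, draw]
  FD 14: (8.773,-17.866) -> (11.444,-31.608) [heading=281, draw]
  REPEAT 3 [
    -- iteration 1/3 --
    PD: pen down
    PU: pen up
    FD 4.9: (11.444,-31.608) -> (12.379,-36.418) [heading=281, move]
    -- iteration 2/3 --
    PD: pen down
    PU: pen up
    FD 4.9: (12.379,-36.418) -> (13.314,-41.228) [heading=281, move]
    -- iteration 3/3 --
    PD: pen down
    PU: pen up
    FD 4.9: (13.314,-41.228) -> (14.249,-46.038) [heading=281, move]
  ]
  -- iteration 2/3 --
  FD 9: (14.249,-46.038) -> (15.966,-54.873) [heading=281, move]
  FD 9.2: (15.966,-54.873) -> (17.722,-63.904) [heading=281, move]
  FD 14: (17.722,-63.904) -> (20.393,-77.647) [heading=281, move]
  REPEAT 3 [
    -- iteration 1/3 --
    PD: pen down
    PU: pen up
    FD 4.9: (20.393,-77.647) -> (21.328,-82.457) [heading=281, move]
    -- iteration 2/3 --
    PD: pen down
    PU: pen up
    FD 4.9: (21.328,-82.457) -> (22.263,-87.267) [heading=281, move]
    -- iteration 3/3 --
    PD: pen down
    PU: pen up
    FD 4.9: (22.263,-87.267) -> (23.198,-92.077) [heading=281, move]
  ]
  -- iteration 3/3 --
  FD 9: (23.198,-92.077) -> (24.915,-100.911) [heading=281, move]
  FD 9.2: (24.915,-100.911) -> (26.671,-109.942) [heading=281, move]
  FD 14: (26.671,-109.942) -> (29.342,-123.685) [heading=281, move]
  REPEAT 3 [
    -- iteration 1/3 --
    PD: pen down
    PU: pen up
    FD 4.9: (29.342,-123.685) -> (30.277,-128.495) [heading=281, move]
    -- iteration 2/3 --
    PD: pen down
    PU: pen up
    FD 4.9: (30.277,-128.495) -> (31.212,-133.305) [heading=281, move]
    -- iteration 3/3 --
    PD: pen down
    PU: pen up
    FD 4.9: (31.212,-133.305) -> (32.147,-138.115) [heading=281, move]
  ]
]
LT 38: heading 281 -> 319
LT 180: heading 319 -> 139
LT 60: heading 139 -> 199
Final: pos=(32.147,-138.115), heading=199, 4 segment(s) drawn

Answer: 32.147 -138.115 199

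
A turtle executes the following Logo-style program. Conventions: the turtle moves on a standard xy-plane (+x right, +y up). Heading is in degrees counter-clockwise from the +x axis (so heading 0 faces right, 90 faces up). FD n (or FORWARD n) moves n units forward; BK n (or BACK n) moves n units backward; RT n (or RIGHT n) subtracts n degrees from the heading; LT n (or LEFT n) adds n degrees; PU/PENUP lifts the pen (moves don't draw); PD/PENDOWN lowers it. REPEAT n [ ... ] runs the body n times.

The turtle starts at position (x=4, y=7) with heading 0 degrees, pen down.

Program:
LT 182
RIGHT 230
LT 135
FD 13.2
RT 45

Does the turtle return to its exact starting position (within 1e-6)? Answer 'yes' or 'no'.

Executing turtle program step by step:
Start: pos=(4,7), heading=0, pen down
LT 182: heading 0 -> 182
RT 230: heading 182 -> 312
LT 135: heading 312 -> 87
FD 13.2: (4,7) -> (4.691,20.182) [heading=87, draw]
RT 45: heading 87 -> 42
Final: pos=(4.691,20.182), heading=42, 1 segment(s) drawn

Start position: (4, 7)
Final position: (4.691, 20.182)
Distance = 13.2; >= 1e-6 -> NOT closed

Answer: no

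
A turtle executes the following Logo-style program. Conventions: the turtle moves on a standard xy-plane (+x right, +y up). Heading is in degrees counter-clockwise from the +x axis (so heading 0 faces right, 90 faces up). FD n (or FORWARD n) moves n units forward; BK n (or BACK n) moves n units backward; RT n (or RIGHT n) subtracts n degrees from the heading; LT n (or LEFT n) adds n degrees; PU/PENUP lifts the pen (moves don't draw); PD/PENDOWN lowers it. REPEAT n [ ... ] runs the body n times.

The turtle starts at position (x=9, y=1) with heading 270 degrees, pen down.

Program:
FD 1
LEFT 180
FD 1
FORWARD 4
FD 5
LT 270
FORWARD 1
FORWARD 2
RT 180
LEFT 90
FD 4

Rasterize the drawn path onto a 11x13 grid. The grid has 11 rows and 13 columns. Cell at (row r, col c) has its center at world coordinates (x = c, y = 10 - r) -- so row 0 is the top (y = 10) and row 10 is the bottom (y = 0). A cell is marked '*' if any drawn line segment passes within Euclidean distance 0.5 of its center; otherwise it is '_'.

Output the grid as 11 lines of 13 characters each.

Answer: _________****
_________*__*
_________*__*
_________*__*
_________*__*
_________*___
_________*___
_________*___
_________*___
_________*___
_________*___

Derivation:
Segment 0: (9,1) -> (9,0)
Segment 1: (9,0) -> (9,1)
Segment 2: (9,1) -> (9,5)
Segment 3: (9,5) -> (9,10)
Segment 4: (9,10) -> (10,10)
Segment 5: (10,10) -> (12,10)
Segment 6: (12,10) -> (12,6)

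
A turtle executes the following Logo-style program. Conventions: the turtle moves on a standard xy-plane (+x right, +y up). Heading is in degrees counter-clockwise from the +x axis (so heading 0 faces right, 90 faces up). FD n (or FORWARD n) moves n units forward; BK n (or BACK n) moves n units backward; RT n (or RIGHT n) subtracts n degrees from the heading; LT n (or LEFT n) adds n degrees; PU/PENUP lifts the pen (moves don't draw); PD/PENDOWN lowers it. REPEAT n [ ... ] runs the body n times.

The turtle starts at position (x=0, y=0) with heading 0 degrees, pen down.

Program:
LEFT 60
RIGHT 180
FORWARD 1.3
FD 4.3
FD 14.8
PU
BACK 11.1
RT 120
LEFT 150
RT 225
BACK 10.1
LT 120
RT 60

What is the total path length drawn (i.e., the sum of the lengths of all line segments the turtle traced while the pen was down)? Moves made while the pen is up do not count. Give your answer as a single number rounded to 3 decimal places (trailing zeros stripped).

Answer: 20.4

Derivation:
Executing turtle program step by step:
Start: pos=(0,0), heading=0, pen down
LT 60: heading 0 -> 60
RT 180: heading 60 -> 240
FD 1.3: (0,0) -> (-0.65,-1.126) [heading=240, draw]
FD 4.3: (-0.65,-1.126) -> (-2.8,-4.85) [heading=240, draw]
FD 14.8: (-2.8,-4.85) -> (-10.2,-17.667) [heading=240, draw]
PU: pen up
BK 11.1: (-10.2,-17.667) -> (-4.65,-8.054) [heading=240, move]
RT 120: heading 240 -> 120
LT 150: heading 120 -> 270
RT 225: heading 270 -> 45
BK 10.1: (-4.65,-8.054) -> (-11.792,-15.196) [heading=45, move]
LT 120: heading 45 -> 165
RT 60: heading 165 -> 105
Final: pos=(-11.792,-15.196), heading=105, 3 segment(s) drawn

Segment lengths:
  seg 1: (0,0) -> (-0.65,-1.126), length = 1.3
  seg 2: (-0.65,-1.126) -> (-2.8,-4.85), length = 4.3
  seg 3: (-2.8,-4.85) -> (-10.2,-17.667), length = 14.8
Total = 20.4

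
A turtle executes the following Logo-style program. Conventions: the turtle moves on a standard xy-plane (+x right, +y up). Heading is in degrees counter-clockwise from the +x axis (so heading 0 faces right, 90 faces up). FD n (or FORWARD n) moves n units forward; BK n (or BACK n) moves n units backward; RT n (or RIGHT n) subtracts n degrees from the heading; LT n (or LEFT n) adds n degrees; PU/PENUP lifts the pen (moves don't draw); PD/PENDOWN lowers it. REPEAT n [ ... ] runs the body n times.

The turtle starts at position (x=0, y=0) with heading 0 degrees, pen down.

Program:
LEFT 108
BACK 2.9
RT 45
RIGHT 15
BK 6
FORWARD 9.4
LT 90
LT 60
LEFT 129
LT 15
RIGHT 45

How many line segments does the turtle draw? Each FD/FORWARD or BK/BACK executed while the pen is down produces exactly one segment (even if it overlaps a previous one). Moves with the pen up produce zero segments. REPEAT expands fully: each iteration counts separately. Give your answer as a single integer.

Answer: 3

Derivation:
Executing turtle program step by step:
Start: pos=(0,0), heading=0, pen down
LT 108: heading 0 -> 108
BK 2.9: (0,0) -> (0.896,-2.758) [heading=108, draw]
RT 45: heading 108 -> 63
RT 15: heading 63 -> 48
BK 6: (0.896,-2.758) -> (-3.119,-7.217) [heading=48, draw]
FD 9.4: (-3.119,-7.217) -> (3.171,-0.231) [heading=48, draw]
LT 90: heading 48 -> 138
LT 60: heading 138 -> 198
LT 129: heading 198 -> 327
LT 15: heading 327 -> 342
RT 45: heading 342 -> 297
Final: pos=(3.171,-0.231), heading=297, 3 segment(s) drawn
Segments drawn: 3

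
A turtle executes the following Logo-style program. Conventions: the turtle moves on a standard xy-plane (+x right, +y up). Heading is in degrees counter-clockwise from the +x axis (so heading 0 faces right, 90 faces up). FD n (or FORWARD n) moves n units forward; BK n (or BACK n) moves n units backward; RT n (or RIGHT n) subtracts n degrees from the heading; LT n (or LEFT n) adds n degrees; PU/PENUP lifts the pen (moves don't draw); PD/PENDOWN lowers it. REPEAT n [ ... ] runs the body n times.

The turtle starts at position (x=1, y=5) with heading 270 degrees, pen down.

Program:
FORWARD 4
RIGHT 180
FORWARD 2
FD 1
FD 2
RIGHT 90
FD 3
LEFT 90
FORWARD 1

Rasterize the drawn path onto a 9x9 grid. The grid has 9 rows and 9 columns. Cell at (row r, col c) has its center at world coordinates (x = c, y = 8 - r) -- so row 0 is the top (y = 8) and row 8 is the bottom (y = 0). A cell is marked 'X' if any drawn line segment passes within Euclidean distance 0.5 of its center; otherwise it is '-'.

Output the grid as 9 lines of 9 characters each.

Answer: ---------
----X----
-XXXX----
-X-------
-X-------
-X-------
-X-------
-X-------
---------

Derivation:
Segment 0: (1,5) -> (1,1)
Segment 1: (1,1) -> (1,3)
Segment 2: (1,3) -> (1,4)
Segment 3: (1,4) -> (1,6)
Segment 4: (1,6) -> (4,6)
Segment 5: (4,6) -> (4,7)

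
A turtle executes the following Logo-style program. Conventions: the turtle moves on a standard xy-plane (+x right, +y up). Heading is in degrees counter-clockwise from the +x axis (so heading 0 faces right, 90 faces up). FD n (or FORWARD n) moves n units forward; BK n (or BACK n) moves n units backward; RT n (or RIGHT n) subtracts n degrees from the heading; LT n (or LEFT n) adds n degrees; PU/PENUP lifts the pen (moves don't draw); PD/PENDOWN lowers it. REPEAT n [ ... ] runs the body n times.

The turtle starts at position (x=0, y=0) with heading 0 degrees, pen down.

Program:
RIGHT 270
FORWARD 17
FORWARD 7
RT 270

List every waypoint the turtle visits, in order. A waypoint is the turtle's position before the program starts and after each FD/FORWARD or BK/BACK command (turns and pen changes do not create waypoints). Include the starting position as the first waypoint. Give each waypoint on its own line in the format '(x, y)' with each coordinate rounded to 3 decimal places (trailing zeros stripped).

Executing turtle program step by step:
Start: pos=(0,0), heading=0, pen down
RT 270: heading 0 -> 90
FD 17: (0,0) -> (0,17) [heading=90, draw]
FD 7: (0,17) -> (0,24) [heading=90, draw]
RT 270: heading 90 -> 180
Final: pos=(0,24), heading=180, 2 segment(s) drawn
Waypoints (3 total):
(0, 0)
(0, 17)
(0, 24)

Answer: (0, 0)
(0, 17)
(0, 24)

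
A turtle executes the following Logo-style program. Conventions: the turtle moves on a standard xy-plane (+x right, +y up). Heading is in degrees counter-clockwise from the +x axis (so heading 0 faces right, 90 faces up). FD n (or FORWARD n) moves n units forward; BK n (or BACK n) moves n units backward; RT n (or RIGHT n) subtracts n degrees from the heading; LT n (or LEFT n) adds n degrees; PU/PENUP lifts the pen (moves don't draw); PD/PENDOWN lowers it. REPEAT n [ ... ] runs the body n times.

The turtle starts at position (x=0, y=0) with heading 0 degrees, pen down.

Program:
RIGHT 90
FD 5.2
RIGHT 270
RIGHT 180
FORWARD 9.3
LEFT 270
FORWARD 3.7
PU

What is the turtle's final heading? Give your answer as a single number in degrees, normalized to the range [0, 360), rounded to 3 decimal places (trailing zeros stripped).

Executing turtle program step by step:
Start: pos=(0,0), heading=0, pen down
RT 90: heading 0 -> 270
FD 5.2: (0,0) -> (0,-5.2) [heading=270, draw]
RT 270: heading 270 -> 0
RT 180: heading 0 -> 180
FD 9.3: (0,-5.2) -> (-9.3,-5.2) [heading=180, draw]
LT 270: heading 180 -> 90
FD 3.7: (-9.3,-5.2) -> (-9.3,-1.5) [heading=90, draw]
PU: pen up
Final: pos=(-9.3,-1.5), heading=90, 3 segment(s) drawn

Answer: 90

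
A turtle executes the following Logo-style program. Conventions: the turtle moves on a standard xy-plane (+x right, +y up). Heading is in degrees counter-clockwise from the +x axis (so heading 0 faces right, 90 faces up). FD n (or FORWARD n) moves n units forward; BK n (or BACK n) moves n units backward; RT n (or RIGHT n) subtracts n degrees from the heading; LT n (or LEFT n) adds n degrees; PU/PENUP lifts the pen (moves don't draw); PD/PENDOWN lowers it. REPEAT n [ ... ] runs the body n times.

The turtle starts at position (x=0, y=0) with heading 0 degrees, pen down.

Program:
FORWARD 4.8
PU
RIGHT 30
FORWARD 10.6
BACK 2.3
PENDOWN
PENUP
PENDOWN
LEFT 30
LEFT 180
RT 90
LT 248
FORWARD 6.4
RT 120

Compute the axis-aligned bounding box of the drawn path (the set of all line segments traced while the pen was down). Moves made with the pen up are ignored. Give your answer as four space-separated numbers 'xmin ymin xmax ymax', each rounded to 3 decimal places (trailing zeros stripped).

Answer: 0 -6.547 17.922 0

Derivation:
Executing turtle program step by step:
Start: pos=(0,0), heading=0, pen down
FD 4.8: (0,0) -> (4.8,0) [heading=0, draw]
PU: pen up
RT 30: heading 0 -> 330
FD 10.6: (4.8,0) -> (13.98,-5.3) [heading=330, move]
BK 2.3: (13.98,-5.3) -> (11.988,-4.15) [heading=330, move]
PD: pen down
PU: pen up
PD: pen down
LT 30: heading 330 -> 0
LT 180: heading 0 -> 180
RT 90: heading 180 -> 90
LT 248: heading 90 -> 338
FD 6.4: (11.988,-4.15) -> (17.922,-6.547) [heading=338, draw]
RT 120: heading 338 -> 218
Final: pos=(17.922,-6.547), heading=218, 2 segment(s) drawn

Segment endpoints: x in {0, 4.8, 11.988, 17.922}, y in {-6.547, -4.15, 0}
xmin=0, ymin=-6.547, xmax=17.922, ymax=0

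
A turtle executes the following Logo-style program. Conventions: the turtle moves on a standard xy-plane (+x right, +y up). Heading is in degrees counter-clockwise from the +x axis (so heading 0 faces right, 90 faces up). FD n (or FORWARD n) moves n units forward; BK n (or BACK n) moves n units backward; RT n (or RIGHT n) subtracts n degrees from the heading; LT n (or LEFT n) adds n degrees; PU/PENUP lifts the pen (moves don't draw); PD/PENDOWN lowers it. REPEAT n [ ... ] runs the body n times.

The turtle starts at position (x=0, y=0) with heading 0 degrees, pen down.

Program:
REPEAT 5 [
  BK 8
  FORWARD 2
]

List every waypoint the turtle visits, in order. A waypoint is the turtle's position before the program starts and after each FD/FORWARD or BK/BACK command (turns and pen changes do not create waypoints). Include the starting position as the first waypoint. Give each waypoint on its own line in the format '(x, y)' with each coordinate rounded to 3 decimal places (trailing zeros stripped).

Answer: (0, 0)
(-8, 0)
(-6, 0)
(-14, 0)
(-12, 0)
(-20, 0)
(-18, 0)
(-26, 0)
(-24, 0)
(-32, 0)
(-30, 0)

Derivation:
Executing turtle program step by step:
Start: pos=(0,0), heading=0, pen down
REPEAT 5 [
  -- iteration 1/5 --
  BK 8: (0,0) -> (-8,0) [heading=0, draw]
  FD 2: (-8,0) -> (-6,0) [heading=0, draw]
  -- iteration 2/5 --
  BK 8: (-6,0) -> (-14,0) [heading=0, draw]
  FD 2: (-14,0) -> (-12,0) [heading=0, draw]
  -- iteration 3/5 --
  BK 8: (-12,0) -> (-20,0) [heading=0, draw]
  FD 2: (-20,0) -> (-18,0) [heading=0, draw]
  -- iteration 4/5 --
  BK 8: (-18,0) -> (-26,0) [heading=0, draw]
  FD 2: (-26,0) -> (-24,0) [heading=0, draw]
  -- iteration 5/5 --
  BK 8: (-24,0) -> (-32,0) [heading=0, draw]
  FD 2: (-32,0) -> (-30,0) [heading=0, draw]
]
Final: pos=(-30,0), heading=0, 10 segment(s) drawn
Waypoints (11 total):
(0, 0)
(-8, 0)
(-6, 0)
(-14, 0)
(-12, 0)
(-20, 0)
(-18, 0)
(-26, 0)
(-24, 0)
(-32, 0)
(-30, 0)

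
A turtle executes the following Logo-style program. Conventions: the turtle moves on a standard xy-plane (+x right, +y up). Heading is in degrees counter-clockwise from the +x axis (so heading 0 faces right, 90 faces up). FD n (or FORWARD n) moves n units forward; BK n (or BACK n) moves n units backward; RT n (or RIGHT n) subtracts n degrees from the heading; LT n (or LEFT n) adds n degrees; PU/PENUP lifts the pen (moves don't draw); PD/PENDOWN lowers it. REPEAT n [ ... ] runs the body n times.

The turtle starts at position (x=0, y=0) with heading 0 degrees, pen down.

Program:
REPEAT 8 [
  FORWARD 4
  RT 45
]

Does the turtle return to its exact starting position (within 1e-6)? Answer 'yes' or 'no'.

Answer: yes

Derivation:
Executing turtle program step by step:
Start: pos=(0,0), heading=0, pen down
REPEAT 8 [
  -- iteration 1/8 --
  FD 4: (0,0) -> (4,0) [heading=0, draw]
  RT 45: heading 0 -> 315
  -- iteration 2/8 --
  FD 4: (4,0) -> (6.828,-2.828) [heading=315, draw]
  RT 45: heading 315 -> 270
  -- iteration 3/8 --
  FD 4: (6.828,-2.828) -> (6.828,-6.828) [heading=270, draw]
  RT 45: heading 270 -> 225
  -- iteration 4/8 --
  FD 4: (6.828,-6.828) -> (4,-9.657) [heading=225, draw]
  RT 45: heading 225 -> 180
  -- iteration 5/8 --
  FD 4: (4,-9.657) -> (0,-9.657) [heading=180, draw]
  RT 45: heading 180 -> 135
  -- iteration 6/8 --
  FD 4: (0,-9.657) -> (-2.828,-6.828) [heading=135, draw]
  RT 45: heading 135 -> 90
  -- iteration 7/8 --
  FD 4: (-2.828,-6.828) -> (-2.828,-2.828) [heading=90, draw]
  RT 45: heading 90 -> 45
  -- iteration 8/8 --
  FD 4: (-2.828,-2.828) -> (0,0) [heading=45, draw]
  RT 45: heading 45 -> 0
]
Final: pos=(0,0), heading=0, 8 segment(s) drawn

Start position: (0, 0)
Final position: (0, 0)
Distance = 0; < 1e-6 -> CLOSED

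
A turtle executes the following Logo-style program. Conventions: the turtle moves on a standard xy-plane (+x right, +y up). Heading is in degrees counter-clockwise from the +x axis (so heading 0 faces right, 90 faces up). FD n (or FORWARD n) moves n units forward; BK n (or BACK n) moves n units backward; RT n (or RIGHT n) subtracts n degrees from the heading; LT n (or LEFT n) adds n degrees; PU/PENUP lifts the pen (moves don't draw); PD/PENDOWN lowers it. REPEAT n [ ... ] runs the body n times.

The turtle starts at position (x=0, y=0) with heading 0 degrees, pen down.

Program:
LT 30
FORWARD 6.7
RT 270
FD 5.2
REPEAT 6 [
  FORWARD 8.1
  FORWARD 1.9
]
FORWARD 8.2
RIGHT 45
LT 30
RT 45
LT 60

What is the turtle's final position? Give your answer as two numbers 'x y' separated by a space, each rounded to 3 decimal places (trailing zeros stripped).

Answer: -30.898 66.916

Derivation:
Executing turtle program step by step:
Start: pos=(0,0), heading=0, pen down
LT 30: heading 0 -> 30
FD 6.7: (0,0) -> (5.802,3.35) [heading=30, draw]
RT 270: heading 30 -> 120
FD 5.2: (5.802,3.35) -> (3.202,7.853) [heading=120, draw]
REPEAT 6 [
  -- iteration 1/6 --
  FD 8.1: (3.202,7.853) -> (-0.848,14.868) [heading=120, draw]
  FD 1.9: (-0.848,14.868) -> (-1.798,16.514) [heading=120, draw]
  -- iteration 2/6 --
  FD 8.1: (-1.798,16.514) -> (-5.848,23.528) [heading=120, draw]
  FD 1.9: (-5.848,23.528) -> (-6.798,25.174) [heading=120, draw]
  -- iteration 3/6 --
  FD 8.1: (-6.798,25.174) -> (-10.848,32.189) [heading=120, draw]
  FD 1.9: (-10.848,32.189) -> (-11.798,33.834) [heading=120, draw]
  -- iteration 4/6 --
  FD 8.1: (-11.798,33.834) -> (-15.848,40.849) [heading=120, draw]
  FD 1.9: (-15.848,40.849) -> (-16.798,42.494) [heading=120, draw]
  -- iteration 5/6 --
  FD 8.1: (-16.798,42.494) -> (-20.848,49.509) [heading=120, draw]
  FD 1.9: (-20.848,49.509) -> (-21.798,51.155) [heading=120, draw]
  -- iteration 6/6 --
  FD 8.1: (-21.798,51.155) -> (-25.848,58.169) [heading=120, draw]
  FD 1.9: (-25.848,58.169) -> (-26.798,59.815) [heading=120, draw]
]
FD 8.2: (-26.798,59.815) -> (-30.898,66.916) [heading=120, draw]
RT 45: heading 120 -> 75
LT 30: heading 75 -> 105
RT 45: heading 105 -> 60
LT 60: heading 60 -> 120
Final: pos=(-30.898,66.916), heading=120, 15 segment(s) drawn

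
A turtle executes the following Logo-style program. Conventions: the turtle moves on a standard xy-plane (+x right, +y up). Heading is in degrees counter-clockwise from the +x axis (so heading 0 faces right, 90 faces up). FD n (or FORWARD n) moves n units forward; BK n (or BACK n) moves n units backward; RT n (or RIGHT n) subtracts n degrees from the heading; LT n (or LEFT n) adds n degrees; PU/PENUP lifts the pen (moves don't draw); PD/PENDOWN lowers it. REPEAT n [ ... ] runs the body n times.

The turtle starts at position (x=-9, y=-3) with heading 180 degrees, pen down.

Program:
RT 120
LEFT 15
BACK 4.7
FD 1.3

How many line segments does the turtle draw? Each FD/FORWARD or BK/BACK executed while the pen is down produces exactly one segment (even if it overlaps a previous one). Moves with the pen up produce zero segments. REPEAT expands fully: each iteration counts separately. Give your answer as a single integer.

Answer: 2

Derivation:
Executing turtle program step by step:
Start: pos=(-9,-3), heading=180, pen down
RT 120: heading 180 -> 60
LT 15: heading 60 -> 75
BK 4.7: (-9,-3) -> (-10.216,-7.54) [heading=75, draw]
FD 1.3: (-10.216,-7.54) -> (-9.88,-6.284) [heading=75, draw]
Final: pos=(-9.88,-6.284), heading=75, 2 segment(s) drawn
Segments drawn: 2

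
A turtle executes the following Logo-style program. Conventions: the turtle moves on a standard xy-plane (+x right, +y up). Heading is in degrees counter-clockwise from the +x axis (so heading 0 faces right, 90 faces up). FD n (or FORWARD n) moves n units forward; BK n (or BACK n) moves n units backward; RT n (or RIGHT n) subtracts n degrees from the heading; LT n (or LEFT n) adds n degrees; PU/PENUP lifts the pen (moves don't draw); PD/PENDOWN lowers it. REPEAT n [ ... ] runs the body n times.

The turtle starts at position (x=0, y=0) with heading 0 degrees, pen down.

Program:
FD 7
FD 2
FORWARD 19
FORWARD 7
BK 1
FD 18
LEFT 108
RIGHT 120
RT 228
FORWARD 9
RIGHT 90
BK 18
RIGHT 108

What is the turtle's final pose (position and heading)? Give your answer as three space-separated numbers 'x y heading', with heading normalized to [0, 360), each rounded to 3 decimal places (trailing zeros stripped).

Answer: 31.912 -1.206 282

Derivation:
Executing turtle program step by step:
Start: pos=(0,0), heading=0, pen down
FD 7: (0,0) -> (7,0) [heading=0, draw]
FD 2: (7,0) -> (9,0) [heading=0, draw]
FD 19: (9,0) -> (28,0) [heading=0, draw]
FD 7: (28,0) -> (35,0) [heading=0, draw]
BK 1: (35,0) -> (34,0) [heading=0, draw]
FD 18: (34,0) -> (52,0) [heading=0, draw]
LT 108: heading 0 -> 108
RT 120: heading 108 -> 348
RT 228: heading 348 -> 120
FD 9: (52,0) -> (47.5,7.794) [heading=120, draw]
RT 90: heading 120 -> 30
BK 18: (47.5,7.794) -> (31.912,-1.206) [heading=30, draw]
RT 108: heading 30 -> 282
Final: pos=(31.912,-1.206), heading=282, 8 segment(s) drawn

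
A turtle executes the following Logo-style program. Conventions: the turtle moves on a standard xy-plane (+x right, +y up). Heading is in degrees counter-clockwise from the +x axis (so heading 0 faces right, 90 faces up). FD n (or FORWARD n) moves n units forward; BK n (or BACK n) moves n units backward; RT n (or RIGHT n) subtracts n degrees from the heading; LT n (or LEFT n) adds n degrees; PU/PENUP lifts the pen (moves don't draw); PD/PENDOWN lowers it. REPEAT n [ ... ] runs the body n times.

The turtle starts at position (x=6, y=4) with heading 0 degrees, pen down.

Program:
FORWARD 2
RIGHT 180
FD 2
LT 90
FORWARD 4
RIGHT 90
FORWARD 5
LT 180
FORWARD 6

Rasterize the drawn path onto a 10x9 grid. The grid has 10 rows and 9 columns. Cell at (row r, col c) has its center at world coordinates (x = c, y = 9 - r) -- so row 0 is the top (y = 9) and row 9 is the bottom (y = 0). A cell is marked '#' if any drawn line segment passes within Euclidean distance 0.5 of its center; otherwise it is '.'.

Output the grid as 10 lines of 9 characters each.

Segment 0: (6,4) -> (8,4)
Segment 1: (8,4) -> (6,4)
Segment 2: (6,4) -> (6,-0)
Segment 3: (6,-0) -> (1,-0)
Segment 4: (1,-0) -> (7,-0)

Answer: .........
.........
.........
.........
.........
......###
......#..
......#..
......#..
.#######.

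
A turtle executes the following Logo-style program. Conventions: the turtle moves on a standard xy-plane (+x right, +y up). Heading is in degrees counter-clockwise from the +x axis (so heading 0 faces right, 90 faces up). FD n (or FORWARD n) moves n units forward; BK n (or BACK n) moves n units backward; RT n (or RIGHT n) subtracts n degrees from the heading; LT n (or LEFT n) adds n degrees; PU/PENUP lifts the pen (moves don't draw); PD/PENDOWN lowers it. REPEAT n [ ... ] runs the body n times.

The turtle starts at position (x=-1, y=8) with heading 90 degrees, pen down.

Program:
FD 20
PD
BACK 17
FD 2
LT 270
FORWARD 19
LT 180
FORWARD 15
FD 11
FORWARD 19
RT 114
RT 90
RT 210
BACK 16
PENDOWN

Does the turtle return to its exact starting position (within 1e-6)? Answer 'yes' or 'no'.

Executing turtle program step by step:
Start: pos=(-1,8), heading=90, pen down
FD 20: (-1,8) -> (-1,28) [heading=90, draw]
PD: pen down
BK 17: (-1,28) -> (-1,11) [heading=90, draw]
FD 2: (-1,11) -> (-1,13) [heading=90, draw]
LT 270: heading 90 -> 0
FD 19: (-1,13) -> (18,13) [heading=0, draw]
LT 180: heading 0 -> 180
FD 15: (18,13) -> (3,13) [heading=180, draw]
FD 11: (3,13) -> (-8,13) [heading=180, draw]
FD 19: (-8,13) -> (-27,13) [heading=180, draw]
RT 114: heading 180 -> 66
RT 90: heading 66 -> 336
RT 210: heading 336 -> 126
BK 16: (-27,13) -> (-17.595,0.056) [heading=126, draw]
PD: pen down
Final: pos=(-17.595,0.056), heading=126, 8 segment(s) drawn

Start position: (-1, 8)
Final position: (-17.595, 0.056)
Distance = 18.399; >= 1e-6 -> NOT closed

Answer: no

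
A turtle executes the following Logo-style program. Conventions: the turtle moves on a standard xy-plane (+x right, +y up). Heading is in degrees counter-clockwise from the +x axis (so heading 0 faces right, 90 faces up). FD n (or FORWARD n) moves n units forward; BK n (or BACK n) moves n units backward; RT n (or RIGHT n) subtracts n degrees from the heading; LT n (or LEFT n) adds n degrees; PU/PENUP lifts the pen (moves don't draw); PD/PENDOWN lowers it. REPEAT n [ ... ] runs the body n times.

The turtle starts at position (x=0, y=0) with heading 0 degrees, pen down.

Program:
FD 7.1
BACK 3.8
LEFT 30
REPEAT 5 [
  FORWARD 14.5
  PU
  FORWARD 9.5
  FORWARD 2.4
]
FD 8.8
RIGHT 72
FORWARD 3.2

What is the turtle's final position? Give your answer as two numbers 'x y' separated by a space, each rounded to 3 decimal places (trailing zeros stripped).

Answer: 127.614 68.259

Derivation:
Executing turtle program step by step:
Start: pos=(0,0), heading=0, pen down
FD 7.1: (0,0) -> (7.1,0) [heading=0, draw]
BK 3.8: (7.1,0) -> (3.3,0) [heading=0, draw]
LT 30: heading 0 -> 30
REPEAT 5 [
  -- iteration 1/5 --
  FD 14.5: (3.3,0) -> (15.857,7.25) [heading=30, draw]
  PU: pen up
  FD 9.5: (15.857,7.25) -> (24.085,12) [heading=30, move]
  FD 2.4: (24.085,12) -> (26.163,13.2) [heading=30, move]
  -- iteration 2/5 --
  FD 14.5: (26.163,13.2) -> (38.72,20.45) [heading=30, move]
  PU: pen up
  FD 9.5: (38.72,20.45) -> (46.948,25.2) [heading=30, move]
  FD 2.4: (46.948,25.2) -> (49.026,26.4) [heading=30, move]
  -- iteration 3/5 --
  FD 14.5: (49.026,26.4) -> (61.584,33.65) [heading=30, move]
  PU: pen up
  FD 9.5: (61.584,33.65) -> (69.811,38.4) [heading=30, move]
  FD 2.4: (69.811,38.4) -> (71.889,39.6) [heading=30, move]
  -- iteration 4/5 --
  FD 14.5: (71.889,39.6) -> (84.447,46.85) [heading=30, move]
  PU: pen up
  FD 9.5: (84.447,46.85) -> (92.674,51.6) [heading=30, move]
  FD 2.4: (92.674,51.6) -> (94.752,52.8) [heading=30, move]
  -- iteration 5/5 --
  FD 14.5: (94.752,52.8) -> (107.31,60.05) [heading=30, move]
  PU: pen up
  FD 9.5: (107.31,60.05) -> (115.537,64.8) [heading=30, move]
  FD 2.4: (115.537,64.8) -> (117.615,66) [heading=30, move]
]
FD 8.8: (117.615,66) -> (125.236,70.4) [heading=30, move]
RT 72: heading 30 -> 318
FD 3.2: (125.236,70.4) -> (127.614,68.259) [heading=318, move]
Final: pos=(127.614,68.259), heading=318, 3 segment(s) drawn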